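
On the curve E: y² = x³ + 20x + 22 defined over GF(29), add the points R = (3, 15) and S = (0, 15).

(3, 15) + (0, 15). λ = (15 - 15)/(0 - 3) ≡ 0/26 mod 29. 26⁻¹ ≡ 19 (mod 29), so λ ≡ 0.
  x = λ² - 3 - 0 = 0 - 3 ≡ 26; y = λ·(3 - 26) - 15 ≡ 14. → (26, 14)

(26, 14)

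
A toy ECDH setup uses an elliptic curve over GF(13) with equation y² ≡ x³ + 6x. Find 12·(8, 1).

(9, 4)

Write G = (8, 1).
Repeated addition: build up to 12G.
2G: tangent at (8, 1): λ = (3·8² + 6)/(2·1) ≡ 3/2. 2⁻¹ ≡ 7 (mod 13), so λ ≡ 3·7 ≡ 8.
  x = λ² - 8 - 8 = 64 - 16 ≡ 9; y = λ·(8 - 9) - 1 ≡ 4. → (9, 4)
3G: (9, 4) + (8, 1). λ = (1 - 4)/(8 - 9) ≡ 10/12 mod 13. 12⁻¹ ≡ 12 (mod 13) since 12·12 = 144 ≡ 1, so λ ≡ 3.
  x = λ² - 9 - 8 = 9 - 17 ≡ 5; y = λ·(9 - 5) - 4 ≡ 8. → (5, 8)
4G: (5, 8) + (8, 1). λ = (1 - 8)/(8 - 5) ≡ 6/3 mod 13. 3⁻¹ ≡ 9 (mod 13), so λ ≡ 2.
  x = λ² - 5 - 8 = 4 - 13 ≡ 4; y = λ·(5 - 4) - 8 ≡ 7. → (4, 7)
5G: (4, 7) + (8, 1). λ = (1 - 7)/(8 - 4) ≡ 7/4 mod 13. 4⁻¹ ≡ 10 (mod 13), so λ ≡ 5.
  x = λ² - 4 - 8 = 25 - 12 ≡ 0; y = λ·(4 - 0) - 7 ≡ 0. → (0, 0)
6G: (0, 0) + (8, 1). λ = (1 - 0)/(8 - 0) ≡ 1/8 mod 13. 8⁻¹ ≡ 5 (mod 13), so λ ≡ 5.
  x = λ² - 0 - 8 = 25 - 8 ≡ 4; y = λ·(0 - 4) - 0 ≡ 6. → (4, 6)
7G: (4, 6) + (8, 1). λ = (1 - 6)/(8 - 4) ≡ 8/4 mod 13. 4⁻¹ ≡ 10 (mod 13), so λ ≡ 2.
  x = λ² - 4 - 8 = 4 - 12 ≡ 5; y = λ·(4 - 5) - 6 ≡ 5. → (5, 5)
8G: (5, 5) + (8, 1). λ = (1 - 5)/(8 - 5) ≡ 9/3 mod 13. 3⁻¹ ≡ 9 (mod 13), so λ ≡ 3.
  x = λ² - 5 - 8 = 9 - 13 ≡ 9; y = λ·(5 - 9) - 5 ≡ 9. → (9, 9)
9G: (9, 9) + (8, 1). λ = (1 - 9)/(8 - 9) ≡ 5/12 mod 13. 12⁻¹ ≡ 12 (mod 13) since 12·12 = 144 ≡ 1, so λ ≡ 8.
  x = λ² - 9 - 8 = 64 - 17 ≡ 8; y = λ·(9 - 8) - 9 ≡ 12. → (8, 12)
10G: (8, 12) + (8, 1): same x and y₁ ≡ -y₂, so the sum is O.
11G: O + (8, 1) = (8, 1) (identity).
12G: tangent at (8, 1): λ = (3·8² + 6)/(2·1) ≡ 3/2. 2⁻¹ ≡ 7 (mod 13), so λ ≡ 3·7 ≡ 8.
  x = λ² - 8 - 8 = 64 - 16 ≡ 9; y = λ·(8 - 9) - 1 ≡ 4. → (9, 4)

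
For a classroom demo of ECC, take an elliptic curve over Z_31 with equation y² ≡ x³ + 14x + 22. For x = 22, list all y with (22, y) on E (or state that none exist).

x³ + 14x + 22 = 10978 ≡ 4 (mod 31).
Square roots of 4 mod 31: 2 and 29 (since 2² = 4 ≡ 4).

2, 29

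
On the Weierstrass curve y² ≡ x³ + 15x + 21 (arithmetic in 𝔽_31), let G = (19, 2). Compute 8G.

(22, 5)

Double-and-add on 8 = (1000)₂. Start with G = (19, 2) for the leading 1-bit.
double: tangent at (19, 2): λ = (3·19² + 15)/(2·2) ≡ 13/4. 4⁻¹ ≡ 8 (mod 31), so λ ≡ 13·8 ≡ 11.
  x = λ² - 19 - 19 = 121 - 38 ≡ 21; y = λ·(19 - 21) - 2 ≡ 7. → (21, 7)
double: tangent at (21, 7): λ = (3·21² + 15)/(2·7) ≡ 5/14. 14⁻¹ ≡ 20 (mod 31), so λ ≡ 5·20 ≡ 7.
  x = λ² - 21 - 21 = 49 - 42 ≡ 7; y = λ·(21 - 7) - 7 ≡ 29. → (7, 29)
double: tangent at (7, 29): λ = (3·7² + 15)/(2·29) ≡ 7/27. 27⁻¹ ≡ 23 (mod 31), so λ ≡ 7·23 ≡ 6.
  x = λ² - 7 - 7 = 36 - 14 ≡ 22; y = λ·(7 - 22) - 29 ≡ 5. → (22, 5)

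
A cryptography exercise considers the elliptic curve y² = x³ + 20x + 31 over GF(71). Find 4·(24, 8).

(50, 19)

Write P = (24, 8).
Double-and-add on 4 = (100)₂. Start with P = (24, 8) for the leading 1-bit.
double: tangent at (24, 8): λ = (3·24² + 20)/(2·8) ≡ 44/16. 16⁻¹ ≡ 40 (mod 71) since 16·40 = 640 ≡ 1, so λ ≡ 44·40 ≡ 56.
  x = λ² - 24 - 24 = 3136 - 48 ≡ 35; y = λ·(24 - 35) - 8 ≡ 15. → (35, 15)
double: tangent at (35, 15): λ = (3·35² + 20)/(2·15) ≡ 3/30. 30⁻¹ ≡ 45 (mod 71), so λ ≡ 3·45 ≡ 64.
  x = λ² - 35 - 35 = 4096 - 70 ≡ 50; y = λ·(35 - 50) - 15 ≡ 19. → (50, 19)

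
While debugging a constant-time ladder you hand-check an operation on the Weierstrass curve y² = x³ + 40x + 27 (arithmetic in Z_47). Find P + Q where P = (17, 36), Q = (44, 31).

(17, 36) + (44, 31). λ = (31 - 36)/(44 - 17) ≡ 42/27 mod 47. 27⁻¹ ≡ 7 (mod 47) since 27·7 = 189 ≡ 1, so λ ≡ 12.
  x = λ² - 17 - 44 = 144 - 61 ≡ 36; y = λ·(17 - 36) - 36 ≡ 18. → (36, 18)

(36, 18)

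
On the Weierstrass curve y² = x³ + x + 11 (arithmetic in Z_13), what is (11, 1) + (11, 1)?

tangent at (11, 1): λ = (3·11² + 1)/(2·1) ≡ 0/2. 2⁻¹ ≡ 7 (mod 13) since 2·7 = 14 ≡ 1, so λ ≡ 0·7 ≡ 0.
  x = λ² - 11 - 11 = 0 - 22 ≡ 4; y = λ·(11 - 4) - 1 ≡ 12. → (4, 12)

(4, 12)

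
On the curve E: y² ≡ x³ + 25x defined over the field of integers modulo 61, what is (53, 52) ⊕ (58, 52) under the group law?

(11, 9)

(53, 52) + (58, 52). λ = (52 - 52)/(58 - 53) ≡ 0/5 mod 61. 5⁻¹ ≡ 49 (mod 61), so λ ≡ 0.
  x = λ² - 53 - 58 = 0 - 111 ≡ 11; y = λ·(53 - 11) - 52 ≡ 9. → (11, 9)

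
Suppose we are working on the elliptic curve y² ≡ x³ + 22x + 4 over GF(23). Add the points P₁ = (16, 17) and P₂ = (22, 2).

(20, 16)

(16, 17) + (22, 2). λ = (2 - 17)/(22 - 16) ≡ 8/6 mod 23. 6⁻¹ ≡ 4 (mod 23) since 6·4 = 24 ≡ 1, so λ ≡ 9.
  x = λ² - 16 - 22 = 81 - 38 ≡ 20; y = λ·(16 - 20) - 17 ≡ 16. → (20, 16)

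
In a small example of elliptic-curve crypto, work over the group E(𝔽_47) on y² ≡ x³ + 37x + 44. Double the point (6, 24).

tangent at (6, 24): λ = (3·6² + 37)/(2·24) ≡ 4/1. 1⁻¹ ≡ 1 (mod 47), so λ ≡ 4·1 ≡ 4.
  x = λ² - 6 - 6 = 16 - 12 ≡ 4; y = λ·(6 - 4) - 24 ≡ 31. → (4, 31)

(4, 31)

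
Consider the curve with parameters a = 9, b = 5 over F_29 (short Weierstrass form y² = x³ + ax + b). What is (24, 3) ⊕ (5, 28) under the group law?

(24, 3) + (5, 28). λ = (28 - 3)/(5 - 24) ≡ 25/10 mod 29. 10⁻¹ ≡ 3 (mod 29) since 10·3 = 30 ≡ 1, so λ ≡ 17.
  x = λ² - 24 - 5 = 289 - 29 ≡ 28; y = λ·(24 - 28) - 3 ≡ 16. → (28, 16)

(28, 16)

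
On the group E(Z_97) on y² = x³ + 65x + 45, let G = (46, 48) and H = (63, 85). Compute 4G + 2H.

(30, 63)

First 4G:
Double-and-add on 4 = (100)₂. Start with G = (46, 48) for the leading 1-bit.
double: tangent at (46, 48): λ = (3·46² + 65)/(2·48) ≡ 11/96. 96⁻¹ ≡ 96 (mod 97) since 96·96 = 9216 ≡ 1, so λ ≡ 11·96 ≡ 86.
  x = λ² - 46 - 46 = 7396 - 92 ≡ 29; y = λ·(46 - 29) - 48 ≡ 56. → (29, 56)
double: tangent at (29, 56): λ = (3·29² + 65)/(2·56) ≡ 66/15. 15⁻¹ ≡ 13 (mod 97), so λ ≡ 66·13 ≡ 82.
  x = λ² - 29 - 29 = 6724 - 58 ≡ 70; y = λ·(29 - 70) - 56 ≡ 74. → (70, 74)
4G = (70, 74).
Next 2H:
Repeated addition: build up to 2H.
2H: tangent at (63, 85): λ = (3·63² + 65)/(2·85) ≡ 41/73. 73⁻¹ ≡ 4 (mod 97), so λ ≡ 41·4 ≡ 67.
  x = λ² - 63 - 63 = 4489 - 126 ≡ 95; y = λ·(63 - 95) - 85 ≡ 2. → (95, 2)
2H = (95, 2).
Finally 4G + 2H:
(70, 74) + (95, 2). λ = (2 - 74)/(95 - 70) ≡ 25/25 mod 97. 25⁻¹ ≡ 66 (mod 97) since 25·66 = 1650 ≡ 1, so λ ≡ 1.
  x = λ² - 70 - 95 = 1 - 165 ≡ 30; y = λ·(70 - 30) - 74 ≡ 63. → (30, 63)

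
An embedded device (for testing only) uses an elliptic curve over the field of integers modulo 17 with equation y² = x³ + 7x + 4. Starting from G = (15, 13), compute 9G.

Repeated addition: build up to 9G.
2G: tangent at (15, 13): λ = (3·15² + 7)/(2·13) ≡ 2/9. 9⁻¹ ≡ 2 (mod 17), so λ ≡ 2·2 ≡ 4.
  x = λ² - 15 - 15 = 16 - 30 ≡ 3; y = λ·(15 - 3) - 13 ≡ 1. → (3, 1)
3G: (3, 1) + (15, 13). λ = (13 - 1)/(15 - 3) ≡ 12/12 mod 17. 12⁻¹ ≡ 10 (mod 17), so λ ≡ 1.
  x = λ² - 3 - 15 = 1 - 18 ≡ 0; y = λ·(3 - 0) - 1 ≡ 2. → (0, 2)
4G: (0, 2) + (15, 13). λ = (13 - 2)/(15 - 0) ≡ 11/15 mod 17. 15⁻¹ ≡ 8 (mod 17) since 15·8 = 120 ≡ 1, so λ ≡ 3.
  x = λ² - 0 - 15 = 9 - 15 ≡ 11; y = λ·(0 - 11) - 2 ≡ 16. → (11, 16)
5G: (11, 16) + (15, 13). λ = (13 - 16)/(15 - 11) ≡ 14/4 mod 17. 4⁻¹ ≡ 13 (mod 17) since 4·13 = 52 ≡ 1, so λ ≡ 12.
  x = λ² - 11 - 15 = 144 - 26 ≡ 16; y = λ·(11 - 16) - 16 ≡ 9. → (16, 9)
6G: (16, 9) + (15, 13). λ = (13 - 9)/(15 - 16) ≡ 4/16 mod 17. 16⁻¹ ≡ 16 (mod 17), so λ ≡ 13.
  x = λ² - 16 - 15 = 169 - 31 ≡ 2; y = λ·(16 - 2) - 9 ≡ 3. → (2, 3)
7G: (2, 3) + (15, 13). λ = (13 - 3)/(15 - 2) ≡ 10/13 mod 17. 13⁻¹ ≡ 4 (mod 17) since 13·4 = 52 ≡ 1, so λ ≡ 6.
  x = λ² - 2 - 15 = 36 - 17 ≡ 2; y = λ·(2 - 2) - 3 ≡ 14. → (2, 14)
8G: (2, 14) + (15, 13). λ = (13 - 14)/(15 - 2) ≡ 16/13 mod 17. 13⁻¹ ≡ 4 (mod 17) since 13·4 = 52 ≡ 1, so λ ≡ 13.
  x = λ² - 2 - 15 = 169 - 17 ≡ 16; y = λ·(2 - 16) - 14 ≡ 8. → (16, 8)
9G: (16, 8) + (15, 13). λ = (13 - 8)/(15 - 16) ≡ 5/16 mod 17. 16⁻¹ ≡ 16 (mod 17) since 16·16 = 256 ≡ 1, so λ ≡ 12.
  x = λ² - 16 - 15 = 144 - 31 ≡ 11; y = λ·(16 - 11) - 8 ≡ 1. → (11, 1)

(11, 1)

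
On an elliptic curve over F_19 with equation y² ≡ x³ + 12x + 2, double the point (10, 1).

tangent at (10, 1): λ = (3·10² + 12)/(2·1) ≡ 8/2. 2⁻¹ ≡ 10 (mod 19), so λ ≡ 8·10 ≡ 4.
  x = λ² - 10 - 10 = 16 - 20 ≡ 15; y = λ·(10 - 15) - 1 ≡ 17. → (15, 17)

(15, 17)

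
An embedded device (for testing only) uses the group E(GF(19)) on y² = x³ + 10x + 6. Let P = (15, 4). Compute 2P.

(0, 5)

tangent at (15, 4): λ = (3·15² + 10)/(2·4) ≡ 1/8. 8⁻¹ ≡ 12 (mod 19), so λ ≡ 1·12 ≡ 12.
  x = λ² - 15 - 15 = 144 - 30 ≡ 0; y = λ·(15 - 0) - 4 ≡ 5. → (0, 5)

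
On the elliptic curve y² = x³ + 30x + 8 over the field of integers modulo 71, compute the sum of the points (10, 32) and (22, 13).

(10, 32) + (22, 13). λ = (13 - 32)/(22 - 10) ≡ 52/12 mod 71. 12⁻¹ ≡ 6 (mod 71) since 12·6 = 72 ≡ 1, so λ ≡ 28.
  x = λ² - 10 - 22 = 784 - 32 ≡ 42; y = λ·(10 - 42) - 32 ≡ 66. → (42, 66)

(42, 66)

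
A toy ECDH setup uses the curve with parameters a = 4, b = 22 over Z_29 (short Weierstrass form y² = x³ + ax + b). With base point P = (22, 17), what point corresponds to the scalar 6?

(5, 14)

Double-and-add on 6 = (110)₂. Start with P = (22, 17) for the leading 1-bit.
double: tangent at (22, 17): λ = (3·22² + 4)/(2·17) ≡ 6/5. 5⁻¹ ≡ 6 (mod 29) since 5·6 = 30 ≡ 1, so λ ≡ 6·6 ≡ 7.
  x = λ² - 22 - 22 = 49 - 44 ≡ 5; y = λ·(22 - 5) - 17 ≡ 15. → (5, 15)
add P: (5, 15) + (22, 17). λ = (17 - 15)/(22 - 5) ≡ 2/17 mod 29. 17⁻¹ ≡ 12 (mod 29), so λ ≡ 24.
  x = λ² - 5 - 22 = 576 - 27 ≡ 27; y = λ·(5 - 27) - 15 ≡ 8. → (27, 8)
double: tangent at (27, 8): λ = (3·27² + 4)/(2·8) ≡ 16/16. 16⁻¹ ≡ 20 (mod 29), so λ ≡ 16·20 ≡ 1.
  x = λ² - 27 - 27 = 1 - 54 ≡ 5; y = λ·(27 - 5) - 8 ≡ 14. → (5, 14)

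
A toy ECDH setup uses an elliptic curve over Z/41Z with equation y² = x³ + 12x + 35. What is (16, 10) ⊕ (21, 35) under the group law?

(16, 10) + (21, 35). λ = (35 - 10)/(21 - 16) ≡ 25/5 mod 41. 5⁻¹ ≡ 33 (mod 41) since 5·33 = 165 ≡ 1, so λ ≡ 5.
  x = λ² - 16 - 21 = 25 - 37 ≡ 29; y = λ·(16 - 29) - 10 ≡ 7. → (29, 7)

(29, 7)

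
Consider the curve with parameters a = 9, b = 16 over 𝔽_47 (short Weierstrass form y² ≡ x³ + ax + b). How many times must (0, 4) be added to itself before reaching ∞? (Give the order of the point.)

2P: tangent at (0, 4): λ = (3·0² + 9)/(2·4) ≡ 9/8. 8⁻¹ ≡ 6 (mod 47), so λ ≡ 9·6 ≡ 7.
  x = λ² - 0 - 0 = 49 - 0 ≡ 2; y = λ·(0 - 2) - 4 ≡ 29. → (2, 29)
3P: (2, 29) + (0, 4). λ = (4 - 29)/(0 - 2) ≡ 22/45 mod 47. 45⁻¹ ≡ 23 (mod 47) since 45·23 = 1035 ≡ 1, so λ ≡ 36.
  x = λ² - 2 - 0 = 1296 - 2 ≡ 25; y = λ·(2 - 25) - 29 ≡ 36. → (25, 36)
4P: (25, 36) + (0, 4). λ = (4 - 36)/(0 - 25) ≡ 15/22 mod 47. 22⁻¹ ≡ 15 (mod 47), so λ ≡ 37.
  x = λ² - 25 - 0 = 1369 - 25 ≡ 28; y = λ·(25 - 28) - 36 ≡ 41. → (28, 41)
5P: (28, 41) + (0, 4). λ = (4 - 41)/(0 - 28) ≡ 10/19 mod 47. 19⁻¹ ≡ 5 (mod 47) since 19·5 = 95 ≡ 1, so λ ≡ 3.
  x = λ² - 28 - 0 = 9 - 28 ≡ 28; y = λ·(28 - 28) - 41 ≡ 6. → (28, 6)
6P: (28, 6) + (0, 4). λ = (4 - 6)/(0 - 28) ≡ 45/19 mod 47. 19⁻¹ ≡ 5 (mod 47) since 19·5 = 95 ≡ 1, so λ ≡ 37.
  x = λ² - 28 - 0 = 1369 - 28 ≡ 25; y = λ·(28 - 25) - 6 ≡ 11. → (25, 11)
7P: (25, 11) + (0, 4). λ = (4 - 11)/(0 - 25) ≡ 40/22 mod 47. 22⁻¹ ≡ 15 (mod 47), so λ ≡ 36.
  x = λ² - 25 - 0 = 1296 - 25 ≡ 2; y = λ·(25 - 2) - 11 ≡ 18. → (2, 18)
8P: (2, 18) + (0, 4). λ = (4 - 18)/(0 - 2) ≡ 33/45 mod 47. 45⁻¹ ≡ 23 (mod 47) since 45·23 = 1035 ≡ 1, so λ ≡ 7.
  x = λ² - 2 - 0 = 49 - 2 ≡ 0; y = λ·(2 - 0) - 18 ≡ 43. → (0, 43)
9P: (0, 43) + (0, 4): same x and y₁ ≡ -y₂, so the sum is ∞.
9P = ∞, so the order is 9.

9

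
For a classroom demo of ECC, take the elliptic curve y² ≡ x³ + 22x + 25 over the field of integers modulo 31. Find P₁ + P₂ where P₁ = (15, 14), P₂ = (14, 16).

(6, 30)

(15, 14) + (14, 16). λ = (16 - 14)/(14 - 15) ≡ 2/30 mod 31. 30⁻¹ ≡ 30 (mod 31), so λ ≡ 29.
  x = λ² - 15 - 14 = 841 - 29 ≡ 6; y = λ·(15 - 6) - 14 ≡ 30. → (6, 30)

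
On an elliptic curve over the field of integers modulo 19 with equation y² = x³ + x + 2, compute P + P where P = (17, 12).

(10, 10)

tangent at (17, 12): λ = (3·17² + 1)/(2·12) ≡ 13/5. 5⁻¹ ≡ 4 (mod 19) since 5·4 = 20 ≡ 1, so λ ≡ 13·4 ≡ 14.
  x = λ² - 17 - 17 = 196 - 34 ≡ 10; y = λ·(17 - 10) - 12 ≡ 10. → (10, 10)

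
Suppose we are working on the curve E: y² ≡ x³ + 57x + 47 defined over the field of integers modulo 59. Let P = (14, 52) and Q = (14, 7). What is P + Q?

O

The two points share x = 14 and their y-coordinates satisfy 52 + 7 ≡ 0 (mod 59), so they are inverses. Their sum is 𝒪.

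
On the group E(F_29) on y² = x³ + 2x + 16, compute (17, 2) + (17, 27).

O

The two points share x = 17 and their y-coordinates satisfy 2 + 27 ≡ 0 (mod 29), so they are inverses. Their sum is the point at infinity.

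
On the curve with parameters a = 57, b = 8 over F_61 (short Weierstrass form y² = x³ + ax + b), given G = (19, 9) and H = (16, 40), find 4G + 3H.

First 4G:
Double-and-add on 4 = (100)₂. Start with G = (19, 9) for the leading 1-bit.
double: tangent at (19, 9): λ = (3·19² + 57)/(2·9) ≡ 42/18. 18⁻¹ ≡ 17 (mod 61) since 18·17 = 306 ≡ 1, so λ ≡ 42·17 ≡ 43.
  x = λ² - 19 - 19 = 1849 - 38 ≡ 42; y = λ·(19 - 42) - 9 ≡ 39. → (42, 39)
double: tangent at (42, 39): λ = (3·42² + 57)/(2·39) ≡ 42/17. 17⁻¹ ≡ 18 (mod 61), so λ ≡ 42·18 ≡ 24.
  x = λ² - 42 - 42 = 576 - 84 ≡ 4; y = λ·(42 - 4) - 39 ≡ 19. → (4, 19)
4G = (4, 19).
Next 3H:
Repeated addition: build up to 3H.
2H: tangent at (16, 40): λ = (3·16² + 57)/(2·40) ≡ 32/19. 19⁻¹ ≡ 45 (mod 61) since 19·45 = 855 ≡ 1, so λ ≡ 32·45 ≡ 37.
  x = λ² - 16 - 16 = 1369 - 32 ≡ 56; y = λ·(16 - 56) - 40 ≡ 5. → (56, 5)
3H: (56, 5) + (16, 40). λ = (40 - 5)/(16 - 56) ≡ 35/21 mod 61. 21⁻¹ ≡ 32 (mod 61), so λ ≡ 22.
  x = λ² - 56 - 16 = 484 - 72 ≡ 46; y = λ·(56 - 46) - 5 ≡ 32. → (46, 32)
3H = (46, 32).
Finally 4G + 3H:
(4, 19) + (46, 32). λ = (32 - 19)/(46 - 4) ≡ 13/42 mod 61. 42⁻¹ ≡ 16 (mod 61), so λ ≡ 25.
  x = λ² - 4 - 46 = 625 - 50 ≡ 26; y = λ·(4 - 26) - 19 ≡ 41. → (26, 41)

(26, 41)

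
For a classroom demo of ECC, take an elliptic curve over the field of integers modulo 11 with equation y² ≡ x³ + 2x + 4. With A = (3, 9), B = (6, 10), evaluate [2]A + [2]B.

First 2A:
Repeated addition: build up to 2A.
2A: tangent at (3, 9): λ = (3·3² + 2)/(2·9) ≡ 7/7. 7⁻¹ ≡ 8 (mod 11) since 7·8 = 56 ≡ 1, so λ ≡ 7·8 ≡ 1.
  x = λ² - 3 - 3 = 1 - 6 ≡ 6; y = λ·(3 - 6) - 9 ≡ 10. → (6, 10)
2A = (6, 10).
Next 2B:
Repeated addition: build up to 2B.
2B: tangent at (6, 10): λ = (3·6² + 2)/(2·10) ≡ 0/9. 9⁻¹ ≡ 5 (mod 11), so λ ≡ 0·5 ≡ 0.
  x = λ² - 6 - 6 = 0 - 12 ≡ 10; y = λ·(6 - 10) - 10 ≡ 1. → (10, 1)
2B = (10, 1).
Finally 2A + 2B:
(6, 10) + (10, 1). λ = (1 - 10)/(10 - 6) ≡ 2/4 mod 11. 4⁻¹ ≡ 3 (mod 11), so λ ≡ 6.
  x = λ² - 6 - 10 = 36 - 16 ≡ 9; y = λ·(6 - 9) - 10 ≡ 5. → (9, 5)

(9, 5)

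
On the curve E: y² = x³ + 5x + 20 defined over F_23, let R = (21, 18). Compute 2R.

tangent at (21, 18): λ = (3·21² + 5)/(2·18) ≡ 17/13. 13⁻¹ ≡ 16 (mod 23), so λ ≡ 17·16 ≡ 19.
  x = λ² - 21 - 21 = 361 - 42 ≡ 20; y = λ·(21 - 20) - 18 ≡ 1. → (20, 1)

(20, 1)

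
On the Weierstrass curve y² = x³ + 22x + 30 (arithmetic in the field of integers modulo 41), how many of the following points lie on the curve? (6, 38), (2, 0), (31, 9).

3

(6, 38): 38² ≡ 9, rhs ≡ 9 → on.
(2, 0): 0² ≡ 0, rhs ≡ 0 → on.
(31, 9): 9² ≡ 40, rhs ≡ 40 → on.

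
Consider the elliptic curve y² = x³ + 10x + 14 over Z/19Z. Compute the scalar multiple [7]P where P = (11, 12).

Double-and-add on 7 = (111)₂. Start with P = (11, 12) for the leading 1-bit.
double: tangent at (11, 12): λ = (3·11² + 10)/(2·12) ≡ 12/5. 5⁻¹ ≡ 4 (mod 19), so λ ≡ 12·4 ≡ 10.
  x = λ² - 11 - 11 = 100 - 22 ≡ 2; y = λ·(11 - 2) - 12 ≡ 2. → (2, 2)
add P: (2, 2) + (11, 12). λ = (12 - 2)/(11 - 2) ≡ 10/9 mod 19. 9⁻¹ ≡ 17 (mod 19), so λ ≡ 18.
  x = λ² - 2 - 11 = 324 - 13 ≡ 7; y = λ·(2 - 7) - 2 ≡ 3. → (7, 3)
double: tangent at (7, 3): λ = (3·7² + 10)/(2·3) ≡ 5/6. 6⁻¹ ≡ 16 (mod 19), so λ ≡ 5·16 ≡ 4.
  x = λ² - 7 - 7 = 16 - 14 ≡ 2; y = λ·(7 - 2) - 3 ≡ 17. → (2, 17)
add P: (2, 17) + (11, 12). λ = (12 - 17)/(11 - 2) ≡ 14/9 mod 19. 9⁻¹ ≡ 17 (mod 19), so λ ≡ 10.
  x = λ² - 2 - 11 = 100 - 13 ≡ 11; y = λ·(2 - 11) - 17 ≡ 7. → (11, 7)

(11, 7)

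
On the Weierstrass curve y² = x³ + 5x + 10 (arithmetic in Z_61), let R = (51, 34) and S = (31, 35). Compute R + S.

(49, 33)

(51, 34) + (31, 35). λ = (35 - 34)/(31 - 51) ≡ 1/41 mod 61. 41⁻¹ ≡ 3 (mod 61) since 41·3 = 123 ≡ 1, so λ ≡ 3.
  x = λ² - 51 - 31 = 9 - 82 ≡ 49; y = λ·(51 - 49) - 34 ≡ 33. → (49, 33)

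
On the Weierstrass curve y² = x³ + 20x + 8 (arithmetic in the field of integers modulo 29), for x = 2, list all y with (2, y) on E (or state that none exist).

x³ + 20x + 8 = 56 ≡ 27 (mod 29).
27 is a non-residue mod 29; no y exists.

none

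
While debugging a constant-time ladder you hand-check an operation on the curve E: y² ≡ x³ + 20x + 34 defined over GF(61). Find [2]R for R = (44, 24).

(39, 29)

tangent at (44, 24): λ = (3·44² + 20)/(2·24) ≡ 33/48. 48⁻¹ ≡ 14 (mod 61) since 48·14 = 672 ≡ 1, so λ ≡ 33·14 ≡ 35.
  x = λ² - 44 - 44 = 1225 - 88 ≡ 39; y = λ·(44 - 39) - 24 ≡ 29. → (39, 29)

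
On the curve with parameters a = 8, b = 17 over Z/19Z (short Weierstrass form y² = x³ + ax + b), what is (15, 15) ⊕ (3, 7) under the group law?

(12, 6)

(15, 15) + (3, 7). λ = (7 - 15)/(3 - 15) ≡ 11/7 mod 19. 7⁻¹ ≡ 11 (mod 19) since 7·11 = 77 ≡ 1, so λ ≡ 7.
  x = λ² - 15 - 3 = 49 - 18 ≡ 12; y = λ·(15 - 12) - 15 ≡ 6. → (12, 6)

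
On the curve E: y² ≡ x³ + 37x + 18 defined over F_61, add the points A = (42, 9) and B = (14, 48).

(19, 57)

(42, 9) + (14, 48). λ = (48 - 9)/(14 - 42) ≡ 39/33 mod 61. 33⁻¹ ≡ 37 (mod 61) since 33·37 = 1221 ≡ 1, so λ ≡ 40.
  x = λ² - 42 - 14 = 1600 - 56 ≡ 19; y = λ·(42 - 19) - 9 ≡ 57. → (19, 57)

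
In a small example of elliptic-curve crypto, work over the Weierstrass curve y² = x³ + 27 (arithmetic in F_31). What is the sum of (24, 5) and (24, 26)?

The two points share x = 24 and their y-coordinates satisfy 5 + 26 ≡ 0 (mod 31), so they are inverses. Their sum is ∞.

O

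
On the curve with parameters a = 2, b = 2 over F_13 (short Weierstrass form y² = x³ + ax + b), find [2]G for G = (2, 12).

(6, 3)

tangent at (2, 12): λ = (3·2² + 2)/(2·12) ≡ 1/11. 11⁻¹ ≡ 6 (mod 13) since 11·6 = 66 ≡ 1, so λ ≡ 1·6 ≡ 6.
  x = λ² - 2 - 2 = 36 - 4 ≡ 6; y = λ·(2 - 6) - 12 ≡ 3. → (6, 3)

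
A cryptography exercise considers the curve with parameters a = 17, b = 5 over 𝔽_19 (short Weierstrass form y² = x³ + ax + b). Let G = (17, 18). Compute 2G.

tangent at (17, 18): λ = (3·17² + 17)/(2·18) ≡ 10/17. 17⁻¹ ≡ 9 (mod 19), so λ ≡ 10·9 ≡ 14.
  x = λ² - 17 - 17 = 196 - 34 ≡ 10; y = λ·(17 - 10) - 18 ≡ 4. → (10, 4)

(10, 4)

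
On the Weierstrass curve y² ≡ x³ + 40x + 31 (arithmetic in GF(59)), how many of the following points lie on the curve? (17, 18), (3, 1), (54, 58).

(17, 18): 18² ≡ 29, rhs ≡ 19 → off.
(3, 1): 1² ≡ 1, rhs ≡ 1 → on.
(54, 58): 58² ≡ 1, rhs ≡ 1 → on.

2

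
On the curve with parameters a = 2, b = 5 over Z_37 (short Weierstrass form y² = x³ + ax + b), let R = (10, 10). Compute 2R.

(33, 9)

tangent at (10, 10): λ = (3·10² + 2)/(2·10) ≡ 6/20. 20⁻¹ ≡ 13 (mod 37), so λ ≡ 6·13 ≡ 4.
  x = λ² - 10 - 10 = 16 - 20 ≡ 33; y = λ·(10 - 33) - 10 ≡ 9. → (33, 9)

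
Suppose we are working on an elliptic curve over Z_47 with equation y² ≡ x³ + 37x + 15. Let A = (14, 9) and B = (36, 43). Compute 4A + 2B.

(42, 9)

First 4A:
Double-and-add on 4 = (100)₂. Start with A = (14, 9) for the leading 1-bit.
double: tangent at (14, 9): λ = (3·14² + 37)/(2·9) ≡ 14/18. 18⁻¹ ≡ 34 (mod 47) since 18·34 = 612 ≡ 1, so λ ≡ 14·34 ≡ 6.
  x = λ² - 14 - 14 = 36 - 28 ≡ 8; y = λ·(14 - 8) - 9 ≡ 27. → (8, 27)
double: tangent at (8, 27): λ = (3·8² + 37)/(2·27) ≡ 41/7. 7⁻¹ ≡ 27 (mod 47) since 7·27 = 189 ≡ 1, so λ ≡ 41·27 ≡ 26.
  x = λ² - 8 - 8 = 676 - 16 ≡ 2; y = λ·(8 - 2) - 27 ≡ 35. → (2, 35)
4A = (2, 35).
Next 2B:
Repeated addition: build up to 2B.
2B: tangent at (36, 43): λ = (3·36² + 37)/(2·43) ≡ 24/39. 39⁻¹ ≡ 41 (mod 47), so λ ≡ 24·41 ≡ 44.
  x = λ² - 36 - 36 = 1936 - 72 ≡ 31; y = λ·(36 - 31) - 43 ≡ 36. → (31, 36)
2B = (31, 36).
Finally 4A + 2B:
(2, 35) + (31, 36). λ = (36 - 35)/(31 - 2) ≡ 1/29 mod 47. 29⁻¹ ≡ 13 (mod 47), so λ ≡ 13.
  x = λ² - 2 - 31 = 169 - 33 ≡ 42; y = λ·(2 - 42) - 35 ≡ 9. → (42, 9)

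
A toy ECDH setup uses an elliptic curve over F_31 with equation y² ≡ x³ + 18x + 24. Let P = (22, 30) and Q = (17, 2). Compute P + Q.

(6, 10)

(22, 30) + (17, 2). λ = (2 - 30)/(17 - 22) ≡ 3/26 mod 31. 26⁻¹ ≡ 6 (mod 31) since 26·6 = 156 ≡ 1, so λ ≡ 18.
  x = λ² - 22 - 17 = 324 - 39 ≡ 6; y = λ·(22 - 6) - 30 ≡ 10. → (6, 10)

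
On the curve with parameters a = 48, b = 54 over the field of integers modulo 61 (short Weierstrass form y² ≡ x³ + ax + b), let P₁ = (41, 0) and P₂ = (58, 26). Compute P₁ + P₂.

(57, 15)

(41, 0) + (58, 26). λ = (26 - 0)/(58 - 41) ≡ 26/17 mod 61. 17⁻¹ ≡ 18 (mod 61) since 17·18 = 306 ≡ 1, so λ ≡ 41.
  x = λ² - 41 - 58 = 1681 - 99 ≡ 57; y = λ·(41 - 57) - 0 ≡ 15. → (57, 15)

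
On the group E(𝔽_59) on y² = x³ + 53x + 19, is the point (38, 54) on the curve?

y² = 54² ≡ 25; x³ + 53x + 19 = 56905 ≡ 29 (mod 59). 25 ≠ 29.

no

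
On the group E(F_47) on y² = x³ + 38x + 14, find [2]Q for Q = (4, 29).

(17, 36)

tangent at (4, 29): λ = (3·4² + 38)/(2·29) ≡ 39/11. 11⁻¹ ≡ 30 (mod 47), so λ ≡ 39·30 ≡ 42.
  x = λ² - 4 - 4 = 1764 - 8 ≡ 17; y = λ·(4 - 17) - 29 ≡ 36. → (17, 36)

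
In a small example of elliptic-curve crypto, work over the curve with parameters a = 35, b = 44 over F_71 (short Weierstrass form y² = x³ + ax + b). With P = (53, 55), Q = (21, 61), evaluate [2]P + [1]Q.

(70, 47)

First 2P:
Repeated addition: build up to 2P.
2P: tangent at (53, 55): λ = (3·53² + 35)/(2·55) ≡ 13/39. 39⁻¹ ≡ 51 (mod 71) since 39·51 = 1989 ≡ 1, so λ ≡ 13·51 ≡ 24.
  x = λ² - 53 - 53 = 576 - 106 ≡ 44; y = λ·(53 - 44) - 55 ≡ 19. → (44, 19)
2P = (44, 19).
Finally 2P + Q:
(44, 19) + (21, 61). λ = (61 - 19)/(21 - 44) ≡ 42/48 mod 71. 48⁻¹ ≡ 37 (mod 71), so λ ≡ 63.
  x = λ² - 44 - 21 = 3969 - 65 ≡ 70; y = λ·(44 - 70) - 19 ≡ 47. → (70, 47)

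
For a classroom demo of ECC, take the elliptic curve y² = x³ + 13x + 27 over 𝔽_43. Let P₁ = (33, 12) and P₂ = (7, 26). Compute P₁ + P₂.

(1, 27)

(33, 12) + (7, 26). λ = (26 - 12)/(7 - 33) ≡ 14/17 mod 43. 17⁻¹ ≡ 38 (mod 43), so λ ≡ 16.
  x = λ² - 33 - 7 = 256 - 40 ≡ 1; y = λ·(33 - 1) - 12 ≡ 27. → (1, 27)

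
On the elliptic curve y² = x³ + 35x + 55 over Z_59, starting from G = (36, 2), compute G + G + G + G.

Double-and-add on 4 = (100)₂. Start with G = (36, 2) for the leading 1-bit.
double: tangent at (36, 2): λ = (3·36² + 35)/(2·2) ≡ 29/4. 4⁻¹ ≡ 15 (mod 59), so λ ≡ 29·15 ≡ 22.
  x = λ² - 36 - 36 = 484 - 72 ≡ 58; y = λ·(36 - 58) - 2 ≡ 45. → (58, 45)
double: tangent at (58, 45): λ = (3·58² + 35)/(2·45) ≡ 38/31. 31⁻¹ ≡ 40 (mod 59), so λ ≡ 38·40 ≡ 45.
  x = λ² - 58 - 58 = 2025 - 116 ≡ 21; y = λ·(58 - 21) - 45 ≡ 27. → (21, 27)

(21, 27)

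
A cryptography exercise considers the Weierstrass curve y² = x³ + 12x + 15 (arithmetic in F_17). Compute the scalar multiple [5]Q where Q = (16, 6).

Double-and-add on 5 = (101)₂. Start with Q = (16, 6) for the leading 1-bit.
double: tangent at (16, 6): λ = (3·16² + 12)/(2·6) ≡ 15/12. 12⁻¹ ≡ 10 (mod 17), so λ ≡ 15·10 ≡ 14.
  x = λ² - 16 - 16 = 196 - 32 ≡ 11; y = λ·(16 - 11) - 6 ≡ 13. → (11, 13)
double: tangent at (11, 13): λ = (3·11² + 12)/(2·13) ≡ 1/9. 9⁻¹ ≡ 2 (mod 17), so λ ≡ 1·2 ≡ 2.
  x = λ² - 11 - 11 = 4 - 22 ≡ 16; y = λ·(11 - 16) - 13 ≡ 11. → (16, 11)
add Q: (16, 11) + (16, 6): same x and y₁ ≡ -y₂, so the sum is 𝒪.

O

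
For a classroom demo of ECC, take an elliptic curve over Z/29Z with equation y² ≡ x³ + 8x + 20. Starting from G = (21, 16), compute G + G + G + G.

Repeated addition: build up to 4G.
2G: tangent at (21, 16): λ = (3·21² + 8)/(2·16) ≡ 26/3. 3⁻¹ ≡ 10 (mod 29), so λ ≡ 26·10 ≡ 28.
  x = λ² - 21 - 21 = 784 - 42 ≡ 17; y = λ·(21 - 17) - 16 ≡ 9. → (17, 9)
3G: (17, 9) + (21, 16). λ = (16 - 9)/(21 - 17) ≡ 7/4 mod 29. 4⁻¹ ≡ 22 (mod 29) since 4·22 = 88 ≡ 1, so λ ≡ 9.
  x = λ² - 17 - 21 = 81 - 38 ≡ 14; y = λ·(17 - 14) - 9 ≡ 18. → (14, 18)
4G: (14, 18) + (21, 16). λ = (16 - 18)/(21 - 14) ≡ 27/7 mod 29. 7⁻¹ ≡ 25 (mod 29) since 7·25 = 175 ≡ 1, so λ ≡ 8.
  x = λ² - 14 - 21 = 64 - 35 ≡ 0; y = λ·(14 - 0) - 18 ≡ 7. → (0, 7)

(0, 7)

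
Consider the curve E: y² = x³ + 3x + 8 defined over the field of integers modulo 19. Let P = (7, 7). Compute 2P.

tangent at (7, 7): λ = (3·7² + 3)/(2·7) ≡ 17/14. 14⁻¹ ≡ 15 (mod 19) since 14·15 = 210 ≡ 1, so λ ≡ 17·15 ≡ 8.
  x = λ² - 7 - 7 = 64 - 14 ≡ 12; y = λ·(7 - 12) - 7 ≡ 10. → (12, 10)

(12, 10)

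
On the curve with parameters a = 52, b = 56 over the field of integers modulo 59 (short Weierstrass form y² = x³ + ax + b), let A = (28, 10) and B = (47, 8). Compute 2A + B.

First 2A:
Repeated addition: build up to 2A.
2A: tangent at (28, 10): λ = (3·28² + 52)/(2·10) ≡ 44/20. 20⁻¹ ≡ 3 (mod 59) since 20·3 = 60 ≡ 1, so λ ≡ 44·3 ≡ 14.
  x = λ² - 28 - 28 = 196 - 56 ≡ 22; y = λ·(28 - 22) - 10 ≡ 15. → (22, 15)
2A = (22, 15).
Finally 2A + B:
(22, 15) + (47, 8). λ = (8 - 15)/(47 - 22) ≡ 52/25 mod 59. 25⁻¹ ≡ 26 (mod 59), so λ ≡ 54.
  x = λ² - 22 - 47 = 2916 - 69 ≡ 15; y = λ·(22 - 15) - 15 ≡ 9. → (15, 9)

(15, 9)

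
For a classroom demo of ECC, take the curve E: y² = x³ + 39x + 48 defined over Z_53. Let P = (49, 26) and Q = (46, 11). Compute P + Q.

(49, 26) + (46, 11). λ = (11 - 26)/(46 - 49) ≡ 38/50 mod 53. 50⁻¹ ≡ 35 (mod 53), so λ ≡ 5.
  x = λ² - 49 - 46 = 25 - 95 ≡ 36; y = λ·(49 - 36) - 26 ≡ 39. → (36, 39)

(36, 39)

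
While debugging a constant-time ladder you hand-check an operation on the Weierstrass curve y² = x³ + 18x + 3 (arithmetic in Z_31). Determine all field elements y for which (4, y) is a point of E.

x³ + 18x + 3 = 139 ≡ 15 (mod 31).
15 is a non-residue mod 31; no y exists.

none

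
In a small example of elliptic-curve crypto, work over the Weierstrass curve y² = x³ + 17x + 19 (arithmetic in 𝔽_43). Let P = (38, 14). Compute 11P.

Double-and-add on 11 = (1011)₂. Start with P = (38, 14) for the leading 1-bit.
double: tangent at (38, 14): λ = (3·38² + 17)/(2·14) ≡ 6/28. 28⁻¹ ≡ 20 (mod 43) since 28·20 = 560 ≡ 1, so λ ≡ 6·20 ≡ 34.
  x = λ² - 38 - 38 = 1156 - 76 ≡ 5; y = λ·(38 - 5) - 14 ≡ 33. → (5, 33)
double: tangent at (5, 33): λ = (3·5² + 17)/(2·33) ≡ 6/23. 23⁻¹ ≡ 15 (mod 43) since 23·15 = 345 ≡ 1, so λ ≡ 6·15 ≡ 4.
  x = λ² - 5 - 5 = 16 - 10 ≡ 6; y = λ·(5 - 6) - 33 ≡ 6. → (6, 6)
add P: (6, 6) + (38, 14). λ = (14 - 6)/(38 - 6) ≡ 8/32 mod 43. 32⁻¹ ≡ 39 (mod 43) since 32·39 = 1248 ≡ 1, so λ ≡ 11.
  x = λ² - 6 - 38 = 121 - 44 ≡ 34; y = λ·(6 - 34) - 6 ≡ 30. → (34, 30)
double: tangent at (34, 30): λ = (3·34² + 17)/(2·30) ≡ 2/17. 17⁻¹ ≡ 38 (mod 43), so λ ≡ 2·38 ≡ 33.
  x = λ² - 34 - 34 = 1089 - 68 ≡ 32; y = λ·(34 - 32) - 30 ≡ 36. → (32, 36)
add P: (32, 36) + (38, 14). λ = (14 - 36)/(38 - 32) ≡ 21/6 mod 43. 6⁻¹ ≡ 36 (mod 43), so λ ≡ 25.
  x = λ² - 32 - 38 = 625 - 70 ≡ 39; y = λ·(32 - 39) - 36 ≡ 4. → (39, 4)

(39, 4)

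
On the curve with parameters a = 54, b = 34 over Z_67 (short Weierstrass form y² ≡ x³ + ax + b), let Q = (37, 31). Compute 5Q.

Double-and-add on 5 = (101)₂. Start with Q = (37, 31) for the leading 1-bit.
double: tangent at (37, 31): λ = (3·37² + 54)/(2·31) ≡ 7/62. 62⁻¹ ≡ 40 (mod 67) since 62·40 = 2480 ≡ 1, so λ ≡ 7·40 ≡ 12.
  x = λ² - 37 - 37 = 144 - 74 ≡ 3; y = λ·(37 - 3) - 31 ≡ 42. → (3, 42)
double: tangent at (3, 42): λ = (3·3² + 54)/(2·42) ≡ 14/17. 17⁻¹ ≡ 4 (mod 67), so λ ≡ 14·4 ≡ 56.
  x = λ² - 3 - 3 = 3136 - 6 ≡ 48; y = λ·(3 - 48) - 42 ≡ 51. → (48, 51)
add Q: (48, 51) + (37, 31). λ = (31 - 51)/(37 - 48) ≡ 47/56 mod 67. 56⁻¹ ≡ 6 (mod 67) since 56·6 = 336 ≡ 1, so λ ≡ 14.
  x = λ² - 48 - 37 = 196 - 85 ≡ 44; y = λ·(48 - 44) - 51 ≡ 5. → (44, 5)

(44, 5)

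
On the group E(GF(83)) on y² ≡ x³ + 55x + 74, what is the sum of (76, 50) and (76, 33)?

The two points share x = 76 and their y-coordinates satisfy 50 + 33 ≡ 0 (mod 83), so they are inverses. Their sum is O.

O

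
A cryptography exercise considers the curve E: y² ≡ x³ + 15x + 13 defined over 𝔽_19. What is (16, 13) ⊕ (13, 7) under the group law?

(16, 13) + (13, 7). λ = (7 - 13)/(13 - 16) ≡ 13/16 mod 19. 16⁻¹ ≡ 6 (mod 19), so λ ≡ 2.
  x = λ² - 16 - 13 = 4 - 29 ≡ 13; y = λ·(16 - 13) - 13 ≡ 12. → (13, 12)

(13, 12)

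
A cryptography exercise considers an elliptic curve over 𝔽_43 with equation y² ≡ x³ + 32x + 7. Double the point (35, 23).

(25, 7)

tangent at (35, 23): λ = (3·35² + 32)/(2·23) ≡ 9/3. 3⁻¹ ≡ 29 (mod 43) since 3·29 = 87 ≡ 1, so λ ≡ 9·29 ≡ 3.
  x = λ² - 35 - 35 = 9 - 70 ≡ 25; y = λ·(35 - 25) - 23 ≡ 7. → (25, 7)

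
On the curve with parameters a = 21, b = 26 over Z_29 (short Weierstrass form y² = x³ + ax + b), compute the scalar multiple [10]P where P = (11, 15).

Repeated addition: build up to 10P.
2P: tangent at (11, 15): λ = (3·11² + 21)/(2·15) ≡ 7/1. 1⁻¹ ≡ 1 (mod 29), so λ ≡ 7·1 ≡ 7.
  x = λ² - 11 - 11 = 49 - 22 ≡ 27; y = λ·(11 - 27) - 15 ≡ 18. → (27, 18)
3P: (27, 18) + (11, 15). λ = (15 - 18)/(11 - 27) ≡ 26/13 mod 29. 13⁻¹ ≡ 9 (mod 29), so λ ≡ 2.
  x = λ² - 27 - 11 = 4 - 38 ≡ 24; y = λ·(27 - 24) - 18 ≡ 17. → (24, 17)
4P: (24, 17) + (11, 15). λ = (15 - 17)/(11 - 24) ≡ 27/16 mod 29. 16⁻¹ ≡ 20 (mod 29), so λ ≡ 18.
  x = λ² - 24 - 11 = 324 - 35 ≡ 28; y = λ·(24 - 28) - 17 ≡ 27. → (28, 27)
5P: (28, 27) + (11, 15). λ = (15 - 27)/(11 - 28) ≡ 17/12 mod 29. 12⁻¹ ≡ 17 (mod 29), so λ ≡ 28.
  x = λ² - 28 - 11 = 784 - 39 ≡ 20; y = λ·(28 - 20) - 27 ≡ 23. → (20, 23)
6P: (20, 23) + (11, 15). λ = (15 - 23)/(11 - 20) ≡ 21/20 mod 29. 20⁻¹ ≡ 16 (mod 29) since 20·16 = 320 ≡ 1, so λ ≡ 17.
  x = λ² - 20 - 11 = 289 - 31 ≡ 26; y = λ·(20 - 26) - 23 ≡ 20. → (26, 20)
7P: (26, 20) + (11, 15). λ = (15 - 20)/(11 - 26) ≡ 24/14 mod 29. 14⁻¹ ≡ 27 (mod 29), so λ ≡ 10.
  x = λ² - 26 - 11 = 100 - 37 ≡ 5; y = λ·(26 - 5) - 20 ≡ 16. → (5, 16)
8P: (5, 16) + (11, 15). λ = (15 - 16)/(11 - 5) ≡ 28/6 mod 29. 6⁻¹ ≡ 5 (mod 29), so λ ≡ 24.
  x = λ² - 5 - 11 = 576 - 16 ≡ 9; y = λ·(5 - 9) - 16 ≡ 4. → (9, 4)
9P: (9, 4) + (11, 15). λ = (15 - 4)/(11 - 9) ≡ 11/2 mod 29. 2⁻¹ ≡ 15 (mod 29), so λ ≡ 20.
  x = λ² - 9 - 11 = 400 - 20 ≡ 3; y = λ·(9 - 3) - 4 ≡ 0. → (3, 0)
10P: (3, 0) + (11, 15). λ = (15 - 0)/(11 - 3) ≡ 15/8 mod 29. 8⁻¹ ≡ 11 (mod 29), so λ ≡ 20.
  x = λ² - 3 - 11 = 400 - 14 ≡ 9; y = λ·(3 - 9) - 0 ≡ 25. → (9, 25)

(9, 25)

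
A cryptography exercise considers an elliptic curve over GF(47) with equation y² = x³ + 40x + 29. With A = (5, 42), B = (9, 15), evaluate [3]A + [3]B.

First 3A:
Repeated addition: build up to 3A.
2A: tangent at (5, 42): λ = (3·5² + 40)/(2·42) ≡ 21/37. 37⁻¹ ≡ 14 (mod 47), so λ ≡ 21·14 ≡ 12.
  x = λ² - 5 - 5 = 144 - 10 ≡ 40; y = λ·(5 - 40) - 42 ≡ 8. → (40, 8)
3A: (40, 8) + (5, 42). λ = (42 - 8)/(5 - 40) ≡ 34/12 mod 47. 12⁻¹ ≡ 4 (mod 47), so λ ≡ 42.
  x = λ² - 40 - 5 = 1764 - 45 ≡ 27; y = λ·(40 - 27) - 8 ≡ 21. → (27, 21)
3A = (27, 21).
Next 3B:
Repeated addition: build up to 3B.
2B: tangent at (9, 15): λ = (3·9² + 40)/(2·15) ≡ 1/30. 30⁻¹ ≡ 11 (mod 47), so λ ≡ 1·11 ≡ 11.
  x = λ² - 9 - 9 = 121 - 18 ≡ 9; y = λ·(9 - 9) - 15 ≡ 32. → (9, 32)
3B: (9, 32) + (9, 15): same x and y₁ ≡ -y₂, so the sum is O.
3B = O.
Finally 3A + 3B:
(27, 21) + O = (27, 21) (identity).

(27, 21)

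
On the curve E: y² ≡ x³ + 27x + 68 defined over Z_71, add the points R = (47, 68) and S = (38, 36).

(47, 68) + (38, 36). λ = (36 - 68)/(38 - 47) ≡ 39/62 mod 71. 62⁻¹ ≡ 63 (mod 71), so λ ≡ 43.
  x = λ² - 47 - 38 = 1849 - 85 ≡ 60; y = λ·(47 - 60) - 68 ≡ 12. → (60, 12)

(60, 12)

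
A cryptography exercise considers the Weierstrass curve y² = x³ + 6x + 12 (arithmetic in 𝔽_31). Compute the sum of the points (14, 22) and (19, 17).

(30, 25)

(14, 22) + (19, 17). λ = (17 - 22)/(19 - 14) ≡ 26/5 mod 31. 5⁻¹ ≡ 25 (mod 31) since 5·25 = 125 ≡ 1, so λ ≡ 30.
  x = λ² - 14 - 19 = 900 - 33 ≡ 30; y = λ·(14 - 30) - 22 ≡ 25. → (30, 25)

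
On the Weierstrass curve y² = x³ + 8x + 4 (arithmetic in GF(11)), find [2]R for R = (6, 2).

(4, 1)

tangent at (6, 2): λ = (3·6² + 8)/(2·2) ≡ 6/4. 4⁻¹ ≡ 3 (mod 11), so λ ≡ 6·3 ≡ 7.
  x = λ² - 6 - 6 = 49 - 12 ≡ 4; y = λ·(6 - 4) - 2 ≡ 1. → (4, 1)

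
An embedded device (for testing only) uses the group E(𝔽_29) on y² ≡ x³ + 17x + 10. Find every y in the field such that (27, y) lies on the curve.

x³ + 17x + 10 = 20152 ≡ 26 (mod 29).
26 is a non-residue mod 29; no y exists.

none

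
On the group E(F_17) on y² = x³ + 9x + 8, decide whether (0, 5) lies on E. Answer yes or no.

y² = 5² ≡ 8; x³ + 9x + 8 = 8 ≡ 8 (mod 17). 8 = 8.

yes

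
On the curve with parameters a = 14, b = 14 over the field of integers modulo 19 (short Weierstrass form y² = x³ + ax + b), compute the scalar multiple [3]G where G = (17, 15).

(8, 7)

Repeated addition: build up to 3G.
2G: tangent at (17, 15): λ = (3·17² + 14)/(2·15) ≡ 7/11. 11⁻¹ ≡ 7 (mod 19), so λ ≡ 7·7 ≡ 11.
  x = λ² - 17 - 17 = 121 - 34 ≡ 11; y = λ·(17 - 11) - 15 ≡ 13. → (11, 13)
3G: (11, 13) + (17, 15). λ = (15 - 13)/(17 - 11) ≡ 2/6 mod 19. 6⁻¹ ≡ 16 (mod 19), so λ ≡ 13.
  x = λ² - 11 - 17 = 169 - 28 ≡ 8; y = λ·(11 - 8) - 13 ≡ 7. → (8, 7)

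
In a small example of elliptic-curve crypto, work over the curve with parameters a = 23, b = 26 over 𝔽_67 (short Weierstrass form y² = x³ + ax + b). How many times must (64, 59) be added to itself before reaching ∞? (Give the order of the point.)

2P: tangent at (64, 59): λ = (3·64² + 23)/(2·59) ≡ 50/51. 51⁻¹ ≡ 46 (mod 67), so λ ≡ 50·46 ≡ 22.
  x = λ² - 64 - 64 = 484 - 128 ≡ 21; y = λ·(64 - 21) - 59 ≡ 16. → (21, 16)
3P: (21, 16) + (64, 59). λ = (59 - 16)/(64 - 21) ≡ 43/43 mod 67. 43⁻¹ ≡ 53 (mod 67), so λ ≡ 1.
  x = λ² - 21 - 64 = 1 - 85 ≡ 50; y = λ·(21 - 50) - 16 ≡ 22. → (50, 22)
4P: (50, 22) + (64, 59). λ = (59 - 22)/(64 - 50) ≡ 37/14 mod 67. 14⁻¹ ≡ 24 (mod 67) since 14·24 = 336 ≡ 1, so λ ≡ 17.
  x = λ² - 50 - 64 = 289 - 114 ≡ 41; y = λ·(50 - 41) - 22 ≡ 64. → (41, 64)
5P: (41, 64) + (64, 59). λ = (59 - 64)/(64 - 41) ≡ 62/23 mod 67. 23⁻¹ ≡ 35 (mod 67), so λ ≡ 26.
  x = λ² - 41 - 64 = 676 - 105 ≡ 35; y = λ·(41 - 35) - 64 ≡ 25. → (35, 25)
6P: (35, 25) + (64, 59). λ = (59 - 25)/(64 - 35) ≡ 34/29 mod 67. 29⁻¹ ≡ 37 (mod 67), so λ ≡ 52.
  x = λ² - 35 - 64 = 2704 - 99 ≡ 59; y = λ·(35 - 59) - 25 ≡ 0. → (59, 0)
7P: (59, 0) + (64, 59). λ = (59 - 0)/(64 - 59) ≡ 59/5 mod 67. 5⁻¹ ≡ 27 (mod 67) since 5·27 = 135 ≡ 1, so λ ≡ 52.
  x = λ² - 59 - 64 = 2704 - 123 ≡ 35; y = λ·(59 - 35) - 0 ≡ 42. → (35, 42)
8P: (35, 42) + (64, 59). λ = (59 - 42)/(64 - 35) ≡ 17/29 mod 67. 29⁻¹ ≡ 37 (mod 67), so λ ≡ 26.
  x = λ² - 35 - 64 = 676 - 99 ≡ 41; y = λ·(35 - 41) - 42 ≡ 3. → (41, 3)
9P: (41, 3) + (64, 59). λ = (59 - 3)/(64 - 41) ≡ 56/23 mod 67. 23⁻¹ ≡ 35 (mod 67) since 23·35 = 805 ≡ 1, so λ ≡ 17.
  x = λ² - 41 - 64 = 289 - 105 ≡ 50; y = λ·(41 - 50) - 3 ≡ 45. → (50, 45)
10P: (50, 45) + (64, 59). λ = (59 - 45)/(64 - 50) ≡ 14/14 mod 67. 14⁻¹ ≡ 24 (mod 67), so λ ≡ 1.
  x = λ² - 50 - 64 = 1 - 114 ≡ 21; y = λ·(50 - 21) - 45 ≡ 51. → (21, 51)
11P: (21, 51) + (64, 59). λ = (59 - 51)/(64 - 21) ≡ 8/43 mod 67. 43⁻¹ ≡ 53 (mod 67) since 43·53 = 2279 ≡ 1, so λ ≡ 22.
  x = λ² - 21 - 64 = 484 - 85 ≡ 64; y = λ·(21 - 64) - 51 ≡ 8. → (64, 8)
12P: (64, 8) + (64, 59): same x and y₁ ≡ -y₂, so the sum is ∞.
12P = ∞, so the order is 12.

12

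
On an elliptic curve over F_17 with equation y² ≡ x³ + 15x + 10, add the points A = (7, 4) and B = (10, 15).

(7, 4) + (10, 15). λ = (15 - 4)/(10 - 7) ≡ 11/3 mod 17. 3⁻¹ ≡ 6 (mod 17) since 3·6 = 18 ≡ 1, so λ ≡ 15.
  x = λ² - 7 - 10 = 225 - 17 ≡ 4; y = λ·(7 - 4) - 4 ≡ 7. → (4, 7)

(4, 7)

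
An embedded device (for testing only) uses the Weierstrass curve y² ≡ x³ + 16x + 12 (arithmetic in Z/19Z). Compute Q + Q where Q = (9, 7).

(6, 1)

tangent at (9, 7): λ = (3·9² + 16)/(2·7) ≡ 12/14. 14⁻¹ ≡ 15 (mod 19) since 14·15 = 210 ≡ 1, so λ ≡ 12·15 ≡ 9.
  x = λ² - 9 - 9 = 81 - 18 ≡ 6; y = λ·(9 - 6) - 7 ≡ 1. → (6, 1)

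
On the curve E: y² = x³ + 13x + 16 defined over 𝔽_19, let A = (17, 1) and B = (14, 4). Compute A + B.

(8, 9)

(17, 1) + (14, 4). λ = (4 - 1)/(14 - 17) ≡ 3/16 mod 19. 16⁻¹ ≡ 6 (mod 19) since 16·6 = 96 ≡ 1, so λ ≡ 18.
  x = λ² - 17 - 14 = 324 - 31 ≡ 8; y = λ·(17 - 8) - 1 ≡ 9. → (8, 9)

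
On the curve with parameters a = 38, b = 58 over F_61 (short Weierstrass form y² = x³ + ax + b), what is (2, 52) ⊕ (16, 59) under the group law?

(2, 52) + (16, 59). λ = (59 - 52)/(16 - 2) ≡ 7/14 mod 61. 14⁻¹ ≡ 48 (mod 61), so λ ≡ 31.
  x = λ² - 2 - 16 = 961 - 18 ≡ 28; y = λ·(2 - 28) - 52 ≡ 57. → (28, 57)

(28, 57)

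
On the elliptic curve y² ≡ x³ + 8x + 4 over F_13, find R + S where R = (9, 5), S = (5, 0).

(3, 9)

(9, 5) + (5, 0). λ = (0 - 5)/(5 - 9) ≡ 8/9 mod 13. 9⁻¹ ≡ 3 (mod 13), so λ ≡ 11.
  x = λ² - 9 - 5 = 121 - 14 ≡ 3; y = λ·(9 - 3) - 5 ≡ 9. → (3, 9)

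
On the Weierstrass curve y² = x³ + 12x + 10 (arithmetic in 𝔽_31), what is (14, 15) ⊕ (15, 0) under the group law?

(14, 15) + (15, 0). λ = (0 - 15)/(15 - 14) ≡ 16/1 mod 31. 1⁻¹ ≡ 1 (mod 31), so λ ≡ 16.
  x = λ² - 14 - 15 = 256 - 29 ≡ 10; y = λ·(14 - 10) - 15 ≡ 18. → (10, 18)

(10, 18)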